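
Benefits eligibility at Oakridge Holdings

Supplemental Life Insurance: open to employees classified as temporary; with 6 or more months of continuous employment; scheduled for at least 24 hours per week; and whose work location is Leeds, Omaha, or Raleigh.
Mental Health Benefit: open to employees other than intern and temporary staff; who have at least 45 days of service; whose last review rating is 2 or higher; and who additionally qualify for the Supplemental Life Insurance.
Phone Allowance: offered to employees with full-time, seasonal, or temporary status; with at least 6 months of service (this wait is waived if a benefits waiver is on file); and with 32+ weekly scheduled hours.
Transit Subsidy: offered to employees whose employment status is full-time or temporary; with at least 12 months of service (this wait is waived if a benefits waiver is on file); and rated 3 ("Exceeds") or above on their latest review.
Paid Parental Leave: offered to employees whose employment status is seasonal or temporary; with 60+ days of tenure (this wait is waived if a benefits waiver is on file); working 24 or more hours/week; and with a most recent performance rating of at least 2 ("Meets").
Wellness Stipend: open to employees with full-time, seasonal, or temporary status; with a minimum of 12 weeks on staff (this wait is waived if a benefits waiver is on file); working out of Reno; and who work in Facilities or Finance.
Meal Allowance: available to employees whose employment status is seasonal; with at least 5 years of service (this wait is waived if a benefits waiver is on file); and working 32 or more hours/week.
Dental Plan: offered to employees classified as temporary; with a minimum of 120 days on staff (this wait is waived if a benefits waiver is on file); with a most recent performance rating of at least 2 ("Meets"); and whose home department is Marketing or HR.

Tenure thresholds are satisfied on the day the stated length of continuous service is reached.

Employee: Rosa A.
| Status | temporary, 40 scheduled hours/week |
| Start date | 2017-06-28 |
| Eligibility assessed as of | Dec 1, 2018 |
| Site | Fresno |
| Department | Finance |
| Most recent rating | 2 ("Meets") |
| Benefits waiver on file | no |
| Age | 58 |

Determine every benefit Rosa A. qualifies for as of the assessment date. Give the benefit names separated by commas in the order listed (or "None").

Service from 2017-06-28 to Dec 1, 2018: 521 days.
Supplemental Life Insurance — status temporary ✓; service 521 days ≥ 6 months (≈180 days) ✓; 40 hrs/wk ≥ 24 ✓; site Fresno ✗ (not Leeds, Omaha, or Raleigh) → not eligible.
Mental Health Benefit — status temporary ✗ (excluded) → not eligible.
Phone Allowance — status temporary ✓; no waiver, service 521 days ≥ 6 months (≈180 days) ✓; 40 hrs/wk ≥ 32 ✓ → eligible.
Transit Subsidy — status temporary ✓; no waiver, service 521 days ≥ 12 months (≈360 days) ✓; rating 2 < 3 ✗ → not eligible.
Paid Parental Leave — status temporary ✓; no waiver, service 521 days ≥ 60 days ✓; 40 hrs/wk ≥ 24 ✓; rating 2 ≥ 2 ✓ → eligible.
Wellness Stipend — status temporary ✓; no waiver, service 521 days ≥ 12 weeks (≈84 days) ✓; site Fresno ✗ (not Reno) → not eligible.
Meal Allowance — status temporary ✗ (requires seasonal) → not eligible.
Dental Plan — status temporary ✓; no waiver, service 521 days ≥ 120 days ✓; rating 2 ≥ 2 ✓; dept Finance ✗ → not eligible.

Phone Allowance, Paid Parental Leave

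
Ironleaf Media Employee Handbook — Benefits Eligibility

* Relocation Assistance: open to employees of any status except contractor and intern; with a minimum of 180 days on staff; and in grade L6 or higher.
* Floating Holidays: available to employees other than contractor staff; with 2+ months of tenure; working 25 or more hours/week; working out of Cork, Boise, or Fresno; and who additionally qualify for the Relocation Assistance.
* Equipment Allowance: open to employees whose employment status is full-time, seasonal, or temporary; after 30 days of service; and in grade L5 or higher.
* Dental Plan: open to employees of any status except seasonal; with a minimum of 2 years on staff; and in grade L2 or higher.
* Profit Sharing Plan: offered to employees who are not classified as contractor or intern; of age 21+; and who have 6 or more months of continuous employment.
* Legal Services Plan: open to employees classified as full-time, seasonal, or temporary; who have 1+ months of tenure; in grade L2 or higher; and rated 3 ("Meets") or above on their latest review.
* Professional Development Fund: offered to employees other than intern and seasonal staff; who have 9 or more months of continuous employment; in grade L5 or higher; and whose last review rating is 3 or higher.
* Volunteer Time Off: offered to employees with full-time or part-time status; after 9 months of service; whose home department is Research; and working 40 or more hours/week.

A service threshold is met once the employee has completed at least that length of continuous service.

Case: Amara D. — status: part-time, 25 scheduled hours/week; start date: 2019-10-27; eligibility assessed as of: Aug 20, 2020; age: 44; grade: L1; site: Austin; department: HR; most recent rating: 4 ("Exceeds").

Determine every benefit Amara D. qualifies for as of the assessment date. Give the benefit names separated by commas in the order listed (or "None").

Profit Sharing Plan

Service from 2019-10-27 to Aug 20, 2020: 298 days.
Relocation Assistance — status part-time ✓ (not excluded); service 298 days ≥ 180 days ✓; grade L1 < L6 ✗ → not eligible.
Floating Holidays — status part-time ✓ (not excluded); service 298 days ≥ 2 months (≈60 days) ✓; 25 hrs/wk ≥ 25 ✓; site Austin ✗ (not Cork, Boise, or Fresno) → not eligible.
Equipment Allowance — status part-time ✗ (requires full-time, seasonal, or temporary) → not eligible.
Dental Plan — status part-time ✓ (not excluded); service 298 days < 2 years (≈730 days) ✗ → not eligible.
Profit Sharing Plan — status part-time ✓ (not excluded); age 44 ≥ 21 ✓; service 298 days ≥ 6 months (≈180 days) ✓ → eligible.
Legal Services Plan — status part-time ✗ (requires full-time, seasonal, or temporary) → not eligible.
Professional Development Fund — status part-time ✓ (not excluded); service 298 days ≥ 9 months (≈270 days) ✓; grade L1 < L5 ✗ → not eligible.
Volunteer Time Off — status part-time ✓; service 298 days ≥ 9 months (≈270 days) ✓; dept HR ✗ → not eligible.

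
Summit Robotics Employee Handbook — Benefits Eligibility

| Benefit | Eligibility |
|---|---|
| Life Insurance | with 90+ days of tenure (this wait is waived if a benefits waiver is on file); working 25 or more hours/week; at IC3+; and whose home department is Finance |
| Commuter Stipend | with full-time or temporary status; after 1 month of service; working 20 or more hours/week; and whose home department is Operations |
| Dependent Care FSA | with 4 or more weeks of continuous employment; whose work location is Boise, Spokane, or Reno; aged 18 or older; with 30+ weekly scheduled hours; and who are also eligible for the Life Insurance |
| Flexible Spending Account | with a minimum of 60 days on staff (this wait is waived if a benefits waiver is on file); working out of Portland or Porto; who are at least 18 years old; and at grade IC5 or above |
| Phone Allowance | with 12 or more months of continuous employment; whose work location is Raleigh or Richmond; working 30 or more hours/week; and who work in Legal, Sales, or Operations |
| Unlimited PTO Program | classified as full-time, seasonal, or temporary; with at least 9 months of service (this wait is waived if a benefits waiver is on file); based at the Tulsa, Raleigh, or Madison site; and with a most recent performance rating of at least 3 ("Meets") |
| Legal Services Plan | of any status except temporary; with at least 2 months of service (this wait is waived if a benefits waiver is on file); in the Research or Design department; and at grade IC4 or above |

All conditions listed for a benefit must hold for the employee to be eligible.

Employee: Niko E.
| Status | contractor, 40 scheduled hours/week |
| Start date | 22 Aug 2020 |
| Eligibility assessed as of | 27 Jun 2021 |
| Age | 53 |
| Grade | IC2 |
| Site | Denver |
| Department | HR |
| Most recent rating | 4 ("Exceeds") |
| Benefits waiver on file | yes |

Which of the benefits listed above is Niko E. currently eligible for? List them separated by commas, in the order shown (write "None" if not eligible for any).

None

Service from 22 Aug 2020 to 27 Jun 2021: 309 days.
Life Insurance — benefits waiver on file ✓; 40 hrs/wk ≥ 25 ✓; grade IC2 < IC3 ✗ → not eligible.
Commuter Stipend — status contractor ✗ (requires full-time or temporary) → not eligible.
Dependent Care FSA — service 309 days ≥ 4 weeks (≈28 days) ✓; site Denver ✗ (not Boise, Spokane, or Reno) → not eligible.
Flexible Spending Account — benefits waiver on file ✓; site Denver ✗ (not Portland or Porto) → not eligible.
Phone Allowance — service 309 days < 12 months (≈360 days) ✗ → not eligible.
Unlimited PTO Program — status contractor ✗ (requires full-time, seasonal, or temporary) → not eligible.
Legal Services Plan — status contractor ✓ (not excluded); benefits waiver on file ✓; dept HR ✗ → not eligible.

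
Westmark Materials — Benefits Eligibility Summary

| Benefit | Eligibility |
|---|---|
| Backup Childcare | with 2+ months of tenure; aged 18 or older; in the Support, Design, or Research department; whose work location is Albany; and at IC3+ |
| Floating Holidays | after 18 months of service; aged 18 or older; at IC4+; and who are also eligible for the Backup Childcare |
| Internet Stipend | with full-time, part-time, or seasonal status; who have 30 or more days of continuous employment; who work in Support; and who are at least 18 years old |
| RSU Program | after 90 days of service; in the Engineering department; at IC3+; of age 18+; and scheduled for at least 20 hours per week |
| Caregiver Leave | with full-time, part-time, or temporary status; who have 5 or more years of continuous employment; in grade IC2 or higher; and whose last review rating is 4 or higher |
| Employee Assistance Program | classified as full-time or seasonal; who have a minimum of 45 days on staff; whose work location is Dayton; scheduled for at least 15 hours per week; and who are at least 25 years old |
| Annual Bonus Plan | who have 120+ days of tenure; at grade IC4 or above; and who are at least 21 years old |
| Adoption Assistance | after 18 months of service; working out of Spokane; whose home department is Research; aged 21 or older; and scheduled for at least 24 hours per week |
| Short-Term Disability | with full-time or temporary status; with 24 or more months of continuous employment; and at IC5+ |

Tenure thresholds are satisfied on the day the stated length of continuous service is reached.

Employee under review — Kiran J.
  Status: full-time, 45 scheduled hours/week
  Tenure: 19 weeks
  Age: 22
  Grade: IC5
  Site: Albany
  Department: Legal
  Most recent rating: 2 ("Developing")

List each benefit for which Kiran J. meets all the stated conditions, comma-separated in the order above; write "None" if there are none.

Backup Childcare — service 19 weeks ≥ 2 months (≈60 days) ✓; age 22 ≥ 18 ✓; dept Legal ✗ → not eligible.
Floating Holidays — service 19 weeks < 18 months (≈540 days) ✗ → not eligible.
Internet Stipend — status full-time ✓; service 19 weeks ≥ 30 days ✓; dept Legal ✗ → not eligible.
RSU Program — service 19 weeks ≥ 90 days ✓; dept Legal ✗ → not eligible.
Caregiver Leave — status full-time ✓; service 19 weeks < 5 years (≈1825 days) ✗ → not eligible.
Employee Assistance Program — status full-time ✓; service 19 weeks ≥ 45 days ✓; site Albany ✗ (not Dayton) → not eligible.
Annual Bonus Plan — service 19 weeks ≥ 120 days ✓; grade IC5 ≥ IC4 ✓; age 22 ≥ 21 ✓ → eligible.
Adoption Assistance — service 19 weeks < 18 months (≈540 days) ✗ → not eligible.
Short-Term Disability — status full-time ✓; service 19 weeks < 24 months (≈720 days) ✗ → not eligible.

Annual Bonus Plan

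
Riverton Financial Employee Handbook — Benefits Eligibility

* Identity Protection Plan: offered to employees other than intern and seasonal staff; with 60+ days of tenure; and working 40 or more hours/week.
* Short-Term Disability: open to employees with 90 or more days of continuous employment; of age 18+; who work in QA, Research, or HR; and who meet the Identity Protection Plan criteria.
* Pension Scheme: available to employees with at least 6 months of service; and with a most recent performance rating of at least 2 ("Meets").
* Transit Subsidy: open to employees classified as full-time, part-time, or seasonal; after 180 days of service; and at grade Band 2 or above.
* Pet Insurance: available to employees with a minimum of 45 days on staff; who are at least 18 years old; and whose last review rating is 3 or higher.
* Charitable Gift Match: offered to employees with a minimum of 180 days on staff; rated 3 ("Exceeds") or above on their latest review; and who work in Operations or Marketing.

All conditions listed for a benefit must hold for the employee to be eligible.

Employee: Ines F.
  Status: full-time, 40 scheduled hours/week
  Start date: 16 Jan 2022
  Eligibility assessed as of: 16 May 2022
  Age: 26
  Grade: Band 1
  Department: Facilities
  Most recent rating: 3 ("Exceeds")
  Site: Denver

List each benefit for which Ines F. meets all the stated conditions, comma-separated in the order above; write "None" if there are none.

Identity Protection Plan, Pet Insurance

Service from 16 Jan 2022 to 16 May 2022: 120 days.
Identity Protection Plan — status full-time ✓ (not excluded); service 120 days ≥ 60 days ✓; 40 hrs/wk ≥ 40 ✓ → eligible.
Short-Term Disability — service 120 days ≥ 90 days ✓; age 26 ≥ 18 ✓; dept Facilities ✗ → not eligible.
Pension Scheme — service 120 days < 6 months (≈180 days) ✗ → not eligible.
Transit Subsidy — status full-time ✓; service 120 days < 180 days ✗ → not eligible.
Pet Insurance — service 120 days ≥ 45 days ✓; age 26 ≥ 18 ✓; rating 3 ≥ 3 ✓ → eligible.
Charitable Gift Match — service 120 days < 180 days ✗ → not eligible.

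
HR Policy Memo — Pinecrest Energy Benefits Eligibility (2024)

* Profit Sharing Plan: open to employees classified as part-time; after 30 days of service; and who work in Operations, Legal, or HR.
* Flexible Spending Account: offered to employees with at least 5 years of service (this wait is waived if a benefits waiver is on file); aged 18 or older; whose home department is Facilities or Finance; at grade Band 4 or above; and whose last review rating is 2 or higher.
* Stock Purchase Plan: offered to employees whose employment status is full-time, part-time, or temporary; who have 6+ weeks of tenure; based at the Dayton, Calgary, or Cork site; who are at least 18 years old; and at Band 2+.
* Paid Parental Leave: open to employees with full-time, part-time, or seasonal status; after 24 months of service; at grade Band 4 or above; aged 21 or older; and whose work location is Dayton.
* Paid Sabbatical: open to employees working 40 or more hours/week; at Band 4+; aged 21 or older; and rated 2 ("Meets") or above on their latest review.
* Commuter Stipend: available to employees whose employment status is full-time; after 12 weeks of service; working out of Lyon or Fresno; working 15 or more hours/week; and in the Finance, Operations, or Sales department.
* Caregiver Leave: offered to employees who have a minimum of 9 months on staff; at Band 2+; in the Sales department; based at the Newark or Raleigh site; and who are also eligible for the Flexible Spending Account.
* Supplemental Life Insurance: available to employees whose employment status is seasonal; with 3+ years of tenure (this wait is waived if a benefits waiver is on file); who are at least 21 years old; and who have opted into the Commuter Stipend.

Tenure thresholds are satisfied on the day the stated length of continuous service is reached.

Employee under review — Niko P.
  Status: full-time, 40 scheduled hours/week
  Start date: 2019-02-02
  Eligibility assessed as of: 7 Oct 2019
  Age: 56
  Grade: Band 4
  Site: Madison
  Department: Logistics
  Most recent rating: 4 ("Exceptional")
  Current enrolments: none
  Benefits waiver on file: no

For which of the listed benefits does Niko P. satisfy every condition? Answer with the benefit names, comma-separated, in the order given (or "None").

Service from 2019-02-02 to 7 Oct 2019: 247 days.
Profit Sharing Plan — status full-time ✗ (requires part-time) → not eligible.
Flexible Spending Account — no waiver, service 247 days < 5 years (≈1825 days) ✗ → not eligible.
Stock Purchase Plan — status full-time ✓; service 247 days ≥ 6 weeks (≈42 days) ✓; site Madison ✗ (not Dayton, Calgary, or Cork) → not eligible.
Paid Parental Leave — status full-time ✓; service 247 days < 24 months (≈720 days) ✗ → not eligible.
Paid Sabbatical — 40 hrs/wk ≥ 40 ✓; grade Band 4 ≥ Band 4 ✓; age 56 ≥ 21 ✓; rating 4 ≥ 2 ✓ → eligible.
Commuter Stipend — status full-time ✓; service 247 days ≥ 12 weeks (≈84 days) ✓; site Madison ✗ (not Lyon or Fresno) → not eligible.
Caregiver Leave — service 247 days < 9 months (≈270 days) ✗ → not eligible.
Supplemental Life Insurance — status full-time ✗ (requires seasonal) → not eligible.

Paid Sabbatical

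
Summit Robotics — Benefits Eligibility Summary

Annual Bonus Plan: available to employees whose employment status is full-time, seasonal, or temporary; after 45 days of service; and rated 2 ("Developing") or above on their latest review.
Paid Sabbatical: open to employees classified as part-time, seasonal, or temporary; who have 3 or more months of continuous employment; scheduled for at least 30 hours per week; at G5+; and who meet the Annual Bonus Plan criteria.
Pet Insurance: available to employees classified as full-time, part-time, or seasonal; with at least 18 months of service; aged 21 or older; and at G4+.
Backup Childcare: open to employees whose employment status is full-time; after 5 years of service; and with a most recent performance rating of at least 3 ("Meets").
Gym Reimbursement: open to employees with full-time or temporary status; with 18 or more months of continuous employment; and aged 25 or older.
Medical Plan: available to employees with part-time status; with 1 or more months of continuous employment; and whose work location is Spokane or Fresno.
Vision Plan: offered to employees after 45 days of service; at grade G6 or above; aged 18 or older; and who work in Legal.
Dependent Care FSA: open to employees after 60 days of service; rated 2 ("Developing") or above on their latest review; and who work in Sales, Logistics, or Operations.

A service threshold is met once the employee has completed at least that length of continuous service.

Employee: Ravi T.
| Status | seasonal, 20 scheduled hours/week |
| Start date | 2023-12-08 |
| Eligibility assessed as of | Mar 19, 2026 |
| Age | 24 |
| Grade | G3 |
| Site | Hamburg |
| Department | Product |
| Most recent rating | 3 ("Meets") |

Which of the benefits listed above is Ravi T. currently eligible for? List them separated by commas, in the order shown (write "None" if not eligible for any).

Annual Bonus Plan

Service from 2023-12-08 to Mar 19, 2026: 832 days.
Annual Bonus Plan — status seasonal ✓; service 832 days ≥ 45 days ✓; rating 3 ≥ 2 ✓ → eligible.
Paid Sabbatical — status seasonal ✓; service 832 days ≥ 3 months (≈90 days) ✓; 20 hrs/wk < 30 ✗ → not eligible.
Pet Insurance — status seasonal ✓; service 832 days ≥ 18 months (≈540 days) ✓; age 24 ≥ 21 ✓; grade G3 < G4 ✗ → not eligible.
Backup Childcare — status seasonal ✗ (requires full-time) → not eligible.
Gym Reimbursement — status seasonal ✗ (requires full-time or temporary) → not eligible.
Medical Plan — status seasonal ✗ (requires part-time) → not eligible.
Vision Plan — service 832 days ≥ 45 days ✓; grade G3 < G6 ✗ → not eligible.
Dependent Care FSA — service 832 days ≥ 60 days ✓; rating 3 ≥ 2 ✓; dept Product ✗ → not eligible.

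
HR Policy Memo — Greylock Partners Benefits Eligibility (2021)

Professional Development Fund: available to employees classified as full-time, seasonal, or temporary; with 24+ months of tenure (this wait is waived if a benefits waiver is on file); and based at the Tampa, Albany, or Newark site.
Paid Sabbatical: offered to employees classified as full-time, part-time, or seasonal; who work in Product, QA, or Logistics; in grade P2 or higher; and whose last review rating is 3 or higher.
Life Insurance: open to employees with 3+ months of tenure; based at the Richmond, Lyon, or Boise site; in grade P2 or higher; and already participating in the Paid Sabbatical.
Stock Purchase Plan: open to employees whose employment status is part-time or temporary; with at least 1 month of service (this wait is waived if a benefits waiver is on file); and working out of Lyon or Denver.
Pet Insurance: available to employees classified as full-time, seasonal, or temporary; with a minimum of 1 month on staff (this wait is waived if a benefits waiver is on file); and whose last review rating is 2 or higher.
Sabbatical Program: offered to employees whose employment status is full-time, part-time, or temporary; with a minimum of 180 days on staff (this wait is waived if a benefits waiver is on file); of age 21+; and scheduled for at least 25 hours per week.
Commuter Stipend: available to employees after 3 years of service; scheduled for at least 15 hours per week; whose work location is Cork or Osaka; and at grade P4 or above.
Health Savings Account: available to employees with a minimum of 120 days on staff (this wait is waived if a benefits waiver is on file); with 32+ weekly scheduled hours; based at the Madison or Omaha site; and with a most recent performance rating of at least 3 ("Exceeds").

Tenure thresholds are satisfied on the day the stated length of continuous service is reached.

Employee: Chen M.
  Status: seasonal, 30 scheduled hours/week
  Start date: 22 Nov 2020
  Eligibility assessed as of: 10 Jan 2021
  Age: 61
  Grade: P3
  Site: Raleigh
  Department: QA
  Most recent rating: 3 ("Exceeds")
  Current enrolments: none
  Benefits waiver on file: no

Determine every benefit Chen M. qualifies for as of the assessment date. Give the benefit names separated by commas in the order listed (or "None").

Service from 22 Nov 2020 to 10 Jan 2021: 49 days.
Professional Development Fund — status seasonal ✓; no waiver, service 49 days < 24 months (≈720 days) ✗ → not eligible.
Paid Sabbatical — status seasonal ✓; dept QA ✓; grade P3 ≥ P2 ✓; rating 3 ≥ 3 ✓ → eligible.
Life Insurance — service 49 days < 3 months (≈90 days) ✗ → not eligible.
Stock Purchase Plan — status seasonal ✗ (requires part-time or temporary) → not eligible.
Pet Insurance — status seasonal ✓; no waiver, service 49 days ≥ 1 month (≈30 days) ✓; rating 3 ≥ 2 ✓ → eligible.
Sabbatical Program — status seasonal ✗ (requires full-time, part-time, or temporary) → not eligible.
Commuter Stipend — service 49 days < 3 years (≈1095 days) ✗ → not eligible.
Health Savings Account — no waiver, service 49 days < 120 days ✗ → not eligible.

Paid Sabbatical, Pet Insurance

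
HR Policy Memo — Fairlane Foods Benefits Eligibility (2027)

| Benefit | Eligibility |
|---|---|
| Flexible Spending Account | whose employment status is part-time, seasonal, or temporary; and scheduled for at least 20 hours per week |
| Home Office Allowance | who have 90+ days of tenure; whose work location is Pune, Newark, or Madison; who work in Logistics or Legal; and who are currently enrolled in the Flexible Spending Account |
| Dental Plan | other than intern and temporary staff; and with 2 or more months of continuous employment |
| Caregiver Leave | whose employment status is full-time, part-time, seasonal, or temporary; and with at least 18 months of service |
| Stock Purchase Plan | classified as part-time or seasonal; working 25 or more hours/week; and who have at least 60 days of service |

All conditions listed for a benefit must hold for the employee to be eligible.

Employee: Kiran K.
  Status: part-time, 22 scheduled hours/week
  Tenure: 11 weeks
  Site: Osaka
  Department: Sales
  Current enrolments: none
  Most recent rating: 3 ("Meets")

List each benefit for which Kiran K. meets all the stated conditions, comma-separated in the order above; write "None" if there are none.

Flexible Spending Account — status part-time ✓; 22 hrs/wk ≥ 20 ✓ → eligible.
Home Office Allowance — service 11 weeks < 90 days ✗ → not eligible.
Dental Plan — status part-time ✓ (not excluded); service 11 weeks ≥ 2 months (≈60 days) ✓ → eligible.
Caregiver Leave — status part-time ✓; service 11 weeks < 18 months (≈540 days) ✗ → not eligible.
Stock Purchase Plan — status part-time ✓; 22 hrs/wk < 25 ✗ → not eligible.

Flexible Spending Account, Dental Plan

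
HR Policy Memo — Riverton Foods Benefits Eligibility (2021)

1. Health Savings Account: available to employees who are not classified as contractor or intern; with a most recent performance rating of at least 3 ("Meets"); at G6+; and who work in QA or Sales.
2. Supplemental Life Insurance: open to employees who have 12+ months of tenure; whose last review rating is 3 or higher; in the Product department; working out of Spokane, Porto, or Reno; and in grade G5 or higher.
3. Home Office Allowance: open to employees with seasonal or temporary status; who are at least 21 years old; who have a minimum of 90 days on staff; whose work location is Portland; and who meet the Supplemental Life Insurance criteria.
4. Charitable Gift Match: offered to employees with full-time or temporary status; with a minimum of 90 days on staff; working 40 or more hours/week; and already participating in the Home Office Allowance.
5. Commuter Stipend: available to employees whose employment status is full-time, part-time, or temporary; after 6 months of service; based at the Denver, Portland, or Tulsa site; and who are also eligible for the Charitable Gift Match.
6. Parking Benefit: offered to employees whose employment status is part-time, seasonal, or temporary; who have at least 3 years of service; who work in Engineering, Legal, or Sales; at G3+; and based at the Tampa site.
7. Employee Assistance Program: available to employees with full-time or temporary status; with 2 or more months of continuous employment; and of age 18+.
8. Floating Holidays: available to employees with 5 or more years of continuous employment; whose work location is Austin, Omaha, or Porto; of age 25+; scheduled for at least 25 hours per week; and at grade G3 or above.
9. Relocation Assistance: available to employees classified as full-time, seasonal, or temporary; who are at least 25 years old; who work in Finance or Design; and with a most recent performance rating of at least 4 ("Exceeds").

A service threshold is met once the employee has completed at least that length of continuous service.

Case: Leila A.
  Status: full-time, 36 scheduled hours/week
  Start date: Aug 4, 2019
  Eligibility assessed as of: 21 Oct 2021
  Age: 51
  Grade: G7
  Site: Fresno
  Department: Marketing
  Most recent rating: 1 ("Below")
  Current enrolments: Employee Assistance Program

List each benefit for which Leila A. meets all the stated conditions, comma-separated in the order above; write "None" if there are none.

Employee Assistance Program

Service from Aug 4, 2019 to 21 Oct 2021: 809 days.
Health Savings Account — status full-time ✓ (not excluded); rating 1 < 3 ✗ → not eligible.
Supplemental Life Insurance — service 809 days ≥ 12 months (≈360 days) ✓; rating 1 < 3 ✗ → not eligible.
Home Office Allowance — status full-time ✗ (requires seasonal or temporary) → not eligible.
Charitable Gift Match — status full-time ✓; service 809 days ≥ 90 days ✓; 36 hrs/wk < 40 ✗ → not eligible.
Commuter Stipend — status full-time ✓; service 809 days ≥ 6 months (≈180 days) ✓; site Fresno ✗ (not Denver, Portland, or Tulsa) → not eligible.
Parking Benefit — status full-time ✗ (requires part-time, seasonal, or temporary) → not eligible.
Employee Assistance Program — status full-time ✓; service 809 days ≥ 2 months (≈60 days) ✓; age 51 ≥ 18 ✓ → eligible.
Floating Holidays — service 809 days < 5 years (≈1825 days) ✗ → not eligible.
Relocation Assistance — status full-time ✓; age 51 ≥ 25 ✓; dept Marketing ✗ → not eligible.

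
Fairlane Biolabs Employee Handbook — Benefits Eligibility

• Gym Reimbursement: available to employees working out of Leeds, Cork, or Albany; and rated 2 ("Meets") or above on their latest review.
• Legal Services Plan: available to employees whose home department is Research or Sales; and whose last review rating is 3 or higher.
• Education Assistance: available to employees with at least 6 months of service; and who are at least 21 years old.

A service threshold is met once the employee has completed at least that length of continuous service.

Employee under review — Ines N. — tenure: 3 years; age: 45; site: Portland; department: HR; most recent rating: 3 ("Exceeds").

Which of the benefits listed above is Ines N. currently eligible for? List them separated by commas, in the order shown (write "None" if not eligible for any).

Gym Reimbursement — site Portland ✗ (not Leeds, Cork, or Albany) → not eligible.
Legal Services Plan — dept HR ✗ → not eligible.
Education Assistance — service 3 years ≥ 6 months (≈180 days) ✓; age 45 ≥ 21 ✓ → eligible.

Education Assistance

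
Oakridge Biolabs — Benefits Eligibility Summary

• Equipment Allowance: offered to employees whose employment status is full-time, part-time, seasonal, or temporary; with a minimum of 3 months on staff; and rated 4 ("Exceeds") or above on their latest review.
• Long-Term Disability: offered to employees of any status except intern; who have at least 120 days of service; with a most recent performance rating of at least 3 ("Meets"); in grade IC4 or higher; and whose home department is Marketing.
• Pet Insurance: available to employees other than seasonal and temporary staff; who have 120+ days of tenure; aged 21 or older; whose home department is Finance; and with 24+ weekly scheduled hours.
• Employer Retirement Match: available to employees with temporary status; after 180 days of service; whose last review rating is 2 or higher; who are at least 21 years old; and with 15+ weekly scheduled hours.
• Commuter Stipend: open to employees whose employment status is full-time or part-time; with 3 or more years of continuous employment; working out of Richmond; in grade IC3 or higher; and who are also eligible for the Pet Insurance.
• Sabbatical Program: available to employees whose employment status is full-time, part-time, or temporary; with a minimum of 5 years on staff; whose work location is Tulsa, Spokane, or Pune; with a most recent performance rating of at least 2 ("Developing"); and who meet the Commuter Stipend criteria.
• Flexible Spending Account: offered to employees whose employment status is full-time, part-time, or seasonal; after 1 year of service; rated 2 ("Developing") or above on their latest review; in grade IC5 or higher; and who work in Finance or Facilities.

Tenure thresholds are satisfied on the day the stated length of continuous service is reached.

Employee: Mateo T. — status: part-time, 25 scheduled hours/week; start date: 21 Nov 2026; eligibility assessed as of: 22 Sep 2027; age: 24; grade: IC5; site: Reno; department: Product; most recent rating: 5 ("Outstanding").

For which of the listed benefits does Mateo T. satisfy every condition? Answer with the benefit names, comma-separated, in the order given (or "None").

Service from 21 Nov 2026 to 22 Sep 2027: 305 days.
Equipment Allowance — status part-time ✓; service 305 days ≥ 3 months (≈90 days) ✓; rating 5 ≥ 4 ✓ → eligible.
Long-Term Disability — status part-time ✓ (not excluded); service 305 days ≥ 120 days ✓; rating 5 ≥ 3 ✓; grade IC5 ≥ IC4 ✓; dept Product ✗ → not eligible.
Pet Insurance — status part-time ✓ (not excluded); service 305 days ≥ 120 days ✓; age 24 ≥ 21 ✓; dept Product ✗ → not eligible.
Employer Retirement Match — status part-time ✗ (requires temporary) → not eligible.
Commuter Stipend — status part-time ✓; service 305 days < 3 years (≈1095 days) ✗ → not eligible.
Sabbatical Program — status part-time ✓; service 305 days < 5 years (≈1825 days) ✗ → not eligible.
Flexible Spending Account — status part-time ✓; service 305 days < 1 year (≈365 days) ✗ → not eligible.

Equipment Allowance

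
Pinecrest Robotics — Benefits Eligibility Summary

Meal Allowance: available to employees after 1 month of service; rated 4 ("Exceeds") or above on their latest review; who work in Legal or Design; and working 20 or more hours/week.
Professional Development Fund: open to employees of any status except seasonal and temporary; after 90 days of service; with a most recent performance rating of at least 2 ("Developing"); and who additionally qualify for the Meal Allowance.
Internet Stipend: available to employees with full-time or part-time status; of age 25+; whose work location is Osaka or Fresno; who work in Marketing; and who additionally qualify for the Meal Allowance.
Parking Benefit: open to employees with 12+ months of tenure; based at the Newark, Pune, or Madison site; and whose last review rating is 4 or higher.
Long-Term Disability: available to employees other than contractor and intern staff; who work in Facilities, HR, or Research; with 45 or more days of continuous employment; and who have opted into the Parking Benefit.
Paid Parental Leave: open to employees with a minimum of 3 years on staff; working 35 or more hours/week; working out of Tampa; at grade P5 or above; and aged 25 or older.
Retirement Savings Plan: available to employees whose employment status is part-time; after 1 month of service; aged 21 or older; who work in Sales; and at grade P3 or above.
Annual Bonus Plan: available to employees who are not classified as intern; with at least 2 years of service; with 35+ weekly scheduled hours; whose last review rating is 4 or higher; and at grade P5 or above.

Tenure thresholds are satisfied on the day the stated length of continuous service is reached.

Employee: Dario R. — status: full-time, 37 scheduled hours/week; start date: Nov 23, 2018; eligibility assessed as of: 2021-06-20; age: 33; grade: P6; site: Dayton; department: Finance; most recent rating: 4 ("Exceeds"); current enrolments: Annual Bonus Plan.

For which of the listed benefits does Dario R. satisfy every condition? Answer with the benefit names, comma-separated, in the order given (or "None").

Service from Nov 23, 2018 to 2021-06-20: 940 days.
Meal Allowance — service 940 days ≥ 1 month (≈30 days) ✓; rating 4 ≥ 4 ✓; dept Finance ✗ → not eligible.
Professional Development Fund — status full-time ✓ (not excluded); service 940 days ≥ 90 days ✓; rating 4 ≥ 2 ✓; not eligible for Meal Allowance ✗ → not eligible.
Internet Stipend — status full-time ✓; age 33 ≥ 25 ✓; site Dayton ✗ (not Osaka or Fresno) → not eligible.
Parking Benefit — service 940 days ≥ 12 months (≈360 days) ✓; site Dayton ✗ (not Newark, Pune, or Madison) → not eligible.
Long-Term Disability — status full-time ✓ (not excluded); dept Finance ✗ → not eligible.
Paid Parental Leave — service 940 days < 3 years (≈1095 days) ✗ → not eligible.
Retirement Savings Plan — status full-time ✗ (requires part-time) → not eligible.
Annual Bonus Plan — status full-time ✓ (not excluded); service 940 days ≥ 2 years (≈730 days) ✓; 37 hrs/wk ≥ 35 ✓; rating 4 ≥ 4 ✓; grade P6 ≥ P5 ✓ → eligible.

Annual Bonus Plan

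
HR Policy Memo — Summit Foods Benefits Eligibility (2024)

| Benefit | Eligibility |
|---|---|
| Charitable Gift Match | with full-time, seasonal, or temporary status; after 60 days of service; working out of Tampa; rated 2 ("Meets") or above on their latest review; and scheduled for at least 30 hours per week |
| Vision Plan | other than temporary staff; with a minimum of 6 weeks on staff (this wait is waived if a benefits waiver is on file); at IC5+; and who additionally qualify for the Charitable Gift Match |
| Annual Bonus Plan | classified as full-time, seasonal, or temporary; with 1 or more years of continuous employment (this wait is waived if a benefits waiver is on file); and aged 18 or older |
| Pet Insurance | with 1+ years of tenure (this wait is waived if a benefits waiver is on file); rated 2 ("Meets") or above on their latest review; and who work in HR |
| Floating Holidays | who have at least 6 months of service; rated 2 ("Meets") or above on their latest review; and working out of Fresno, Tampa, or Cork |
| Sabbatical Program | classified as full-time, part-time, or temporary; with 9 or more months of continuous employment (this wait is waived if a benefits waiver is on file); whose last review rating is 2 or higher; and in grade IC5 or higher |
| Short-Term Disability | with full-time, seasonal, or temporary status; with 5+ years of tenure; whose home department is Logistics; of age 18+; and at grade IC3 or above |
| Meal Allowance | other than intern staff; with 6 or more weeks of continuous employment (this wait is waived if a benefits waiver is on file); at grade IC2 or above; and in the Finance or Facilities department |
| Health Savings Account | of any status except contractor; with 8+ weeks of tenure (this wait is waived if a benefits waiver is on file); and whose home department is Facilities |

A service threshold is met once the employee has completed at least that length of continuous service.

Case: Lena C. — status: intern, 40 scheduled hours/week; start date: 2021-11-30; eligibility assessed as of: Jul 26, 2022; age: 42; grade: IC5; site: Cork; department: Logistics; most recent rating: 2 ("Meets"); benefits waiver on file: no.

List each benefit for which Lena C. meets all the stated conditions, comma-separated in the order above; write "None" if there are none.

Floating Holidays

Service from 2021-11-30 to Jul 26, 2022: 238 days.
Charitable Gift Match — status intern ✗ (requires full-time, seasonal, or temporary) → not eligible.
Vision Plan — status intern ✓ (not excluded); no waiver, service 238 days ≥ 6 weeks (≈42 days) ✓; grade IC5 ≥ IC5 ✓; not eligible for Charitable Gift Match ✗ → not eligible.
Annual Bonus Plan — status intern ✗ (requires full-time, seasonal, or temporary) → not eligible.
Pet Insurance — no waiver, service 238 days < 1 year (≈365 days) ✗ → not eligible.
Floating Holidays — service 238 days ≥ 6 months (≈180 days) ✓; rating 2 ≥ 2 ✓; site Cork ✓ → eligible.
Sabbatical Program — status intern ✗ (requires full-time, part-time, or temporary) → not eligible.
Short-Term Disability — status intern ✗ (requires full-time, seasonal, or temporary) → not eligible.
Meal Allowance — status intern ✗ (excluded) → not eligible.
Health Savings Account — status intern ✓ (not excluded); no waiver, service 238 days ≥ 8 weeks (≈56 days) ✓; dept Logistics ✗ → not eligible.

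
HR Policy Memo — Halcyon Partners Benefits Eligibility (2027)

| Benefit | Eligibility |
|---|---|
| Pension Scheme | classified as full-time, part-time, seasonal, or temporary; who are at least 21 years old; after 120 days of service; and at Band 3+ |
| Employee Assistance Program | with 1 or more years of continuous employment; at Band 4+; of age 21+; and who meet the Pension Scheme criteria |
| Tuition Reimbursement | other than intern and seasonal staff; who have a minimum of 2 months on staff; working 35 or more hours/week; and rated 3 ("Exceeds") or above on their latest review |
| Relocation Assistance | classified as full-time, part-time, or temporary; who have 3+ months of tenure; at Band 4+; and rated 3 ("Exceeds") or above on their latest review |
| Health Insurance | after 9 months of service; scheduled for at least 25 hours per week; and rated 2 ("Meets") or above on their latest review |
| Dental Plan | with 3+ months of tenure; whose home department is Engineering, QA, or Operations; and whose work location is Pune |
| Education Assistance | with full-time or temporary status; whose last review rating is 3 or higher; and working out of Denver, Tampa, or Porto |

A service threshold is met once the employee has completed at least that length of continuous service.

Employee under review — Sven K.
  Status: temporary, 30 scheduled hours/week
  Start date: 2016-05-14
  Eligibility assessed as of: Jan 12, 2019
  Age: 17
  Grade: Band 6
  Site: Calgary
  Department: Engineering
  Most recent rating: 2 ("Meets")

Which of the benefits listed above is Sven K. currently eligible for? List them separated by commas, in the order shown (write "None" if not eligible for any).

Health Insurance

Service from 2016-05-14 to Jan 12, 2019: 973 days.
Pension Scheme — status temporary ✓; age 17 < 21 ✗ → not eligible.
Employee Assistance Program — service 973 days ≥ 1 year (≈365 days) ✓; grade Band 6 ≥ Band 4 ✓; age 17 < 21 ✗ → not eligible.
Tuition Reimbursement — status temporary ✓ (not excluded); service 973 days ≥ 2 months (≈60 days) ✓; 30 hrs/wk < 35 ✗ → not eligible.
Relocation Assistance — status temporary ✓; service 973 days ≥ 3 months (≈90 days) ✓; grade Band 6 ≥ Band 4 ✓; rating 2 < 3 ✗ → not eligible.
Health Insurance — service 973 days ≥ 9 months (≈270 days) ✓; 30 hrs/wk ≥ 25 ✓; rating 2 ≥ 2 ✓ → eligible.
Dental Plan — service 973 days ≥ 3 months (≈90 days) ✓; dept Engineering ✓; site Calgary ✗ (not Pune) → not eligible.
Education Assistance — status temporary ✓; rating 2 < 3 ✗ → not eligible.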